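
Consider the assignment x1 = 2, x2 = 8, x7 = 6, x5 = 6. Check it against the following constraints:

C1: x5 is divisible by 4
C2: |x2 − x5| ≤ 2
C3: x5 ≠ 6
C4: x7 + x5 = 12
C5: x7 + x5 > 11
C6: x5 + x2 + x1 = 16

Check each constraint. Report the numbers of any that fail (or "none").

Constraints 1 and 3 do not hold.

C1: 6 = 4×1 + 2, so 4 does not divide 6 — does not hold.
C2: |8 − 6| = 2; 2 ≤ 2 — holds.
C3: x5 = 6, but 6 is required to differ — does not hold.
C4: x7 + x5 = 6 + 6 = 12 — holds.
C5: x7 + x5 = 6 + 6 = 12; 12 > 11 — holds.
C6: x5 + x2 + x1 = 6 + 8 + 2 = 16 — holds.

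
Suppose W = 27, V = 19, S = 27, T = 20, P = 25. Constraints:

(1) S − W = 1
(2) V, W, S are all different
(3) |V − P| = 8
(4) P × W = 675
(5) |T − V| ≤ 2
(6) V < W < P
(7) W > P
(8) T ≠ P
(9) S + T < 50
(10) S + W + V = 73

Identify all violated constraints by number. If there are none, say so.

Violated: 1, 2, 3, and 6.

(1) S − W = 27 − 27 = 0, not 1 — violated.
(2) W = S = 27, not all different — violated.
(3) |19 − 25| = 6, not 8 — violated.
(4) P × W = 25 × 27 = 675 — satisfied.
(5) |20 − 19| = 1; 1 ≤ 2 — satisfied.
(6) values 19, 27, 25; W = 27 is not < P = 25 — violated.
(7) W = 27, P = 25; 27 > 25 — satisfied.
(8) T = 20, P = 25; distinct — satisfied.
(9) S + T = 27 + 20 = 47; 47 < 50 — satisfied.
(10) S + W + V = 27 + 27 + 19 = 73 — satisfied.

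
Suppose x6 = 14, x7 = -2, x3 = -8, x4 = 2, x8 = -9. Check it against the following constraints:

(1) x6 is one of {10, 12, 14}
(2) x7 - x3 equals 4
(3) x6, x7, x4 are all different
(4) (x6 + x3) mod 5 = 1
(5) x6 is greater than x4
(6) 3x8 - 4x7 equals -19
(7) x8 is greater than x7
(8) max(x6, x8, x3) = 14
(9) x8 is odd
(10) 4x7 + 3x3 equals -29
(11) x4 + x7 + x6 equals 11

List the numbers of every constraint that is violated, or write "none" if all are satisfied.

Constraints 2, 7, 10, and 11 are violated.

(1) x6 = 14 is in {10, 12, 14} — satisfied.
(2) x7 - x3 = -2 - (-8) = 6, not 4 — violated.
(3) values 14, -2, 2 are pairwise distinct — satisfied.
(4) x6 + x3 = 6; 6 mod 5 = 1 — satisfied.
(5) x6 = 14, x4 = 2; 14 > 2 — satisfied.
(6) 3x8 - 4x7 = 3(-9) - 4(-2) = -19 — satisfied.
(7) x8 = -9, x7 = -2; -9 ≤ -2 (want >) — violated.
(8) max(14, -9, -8) = 14 — satisfied.
(9) x8 = -9 is odd — satisfied.
(10) 4x7 + 3x3 = 4(-2) + 3(-8) = -32, not -29 — violated.
(11) x4 + x7 + x6 = 2 + (-2) + 14 = 14, not 11 — violated.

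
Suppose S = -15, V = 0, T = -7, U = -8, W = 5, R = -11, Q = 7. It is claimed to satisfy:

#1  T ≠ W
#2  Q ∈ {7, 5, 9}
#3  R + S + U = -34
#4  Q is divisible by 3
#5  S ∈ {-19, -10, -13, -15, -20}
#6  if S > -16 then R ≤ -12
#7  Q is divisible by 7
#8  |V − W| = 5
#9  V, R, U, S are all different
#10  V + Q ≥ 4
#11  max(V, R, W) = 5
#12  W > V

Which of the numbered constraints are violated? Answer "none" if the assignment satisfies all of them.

The assignment fails constraints 4 and 6.

#1 T = -7, W = 5; distinct — holds.
#2 Q = 7 is in {7, 5, 9} — holds.
#3 R + S + U = -11 + (-15) + (-8) = -34 — holds.
#4 7 = 3×2 + 1, so 3 does not divide 7 — does not hold.
#5 S = -15 is in {-19, -10, -13, -15, -20} — holds.
#6 S = -15 > -16, so we need R ≤ -12; but R = -11 > -12 — does not hold.
#7 7 / 7 = 1, so 7 divides 7 — holds.
#8 |0 − 5| = 5 — holds.
#9 values 0, -11, -8, -15 are pairwise distinct — holds.
#10 V + Q = 0 + 7 = 7; 7 ≥ 4 — holds.
#11 max(0, -11, 5) = 5 — holds.
#12 W = 5, V = 0; 5 > 0 — holds.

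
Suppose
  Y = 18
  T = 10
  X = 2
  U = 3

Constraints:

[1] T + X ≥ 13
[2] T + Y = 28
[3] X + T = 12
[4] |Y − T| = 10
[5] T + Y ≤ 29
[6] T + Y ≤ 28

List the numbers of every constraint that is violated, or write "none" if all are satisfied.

[1] T + X = 10 + 2 = 12; 12 < 13, bound 13 not met — violated.
[2] T + Y = 10 + 18 = 28 — OK.
[3] X + T = 2 + 10 = 12 — OK.
[4] |18 − 10| = 8, not 10 — violated.
[5] T + Y = 10 + 18 = 28; 28 ≤ 29 — OK.
[6] T + Y = 10 + 18 = 28; 28 ≤ 28 — OK.

Constraints 1, 4 do not hold.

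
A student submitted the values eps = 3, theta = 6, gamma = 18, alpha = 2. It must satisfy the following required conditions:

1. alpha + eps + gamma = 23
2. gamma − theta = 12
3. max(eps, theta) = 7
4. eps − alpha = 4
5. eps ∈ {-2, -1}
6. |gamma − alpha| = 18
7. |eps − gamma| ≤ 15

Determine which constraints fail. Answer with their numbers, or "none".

1. alpha + eps + gamma = 2 + 3 + 18 = 23 — holds.
2. gamma − theta = 18 − 6 = 12 — holds.
3. max(3, 6) = 6, not 7 — fails.
4. eps − alpha = 3 − 2 = 1, not 4 — fails.
5. eps = 3 is not in {-2, -1} — fails.
6. |18 − 2| = 16, not 18 — fails.
7. |3 − 18| = 15; 15 ≤ 15 — holds.

Violated: 3, 4, 5, and 6.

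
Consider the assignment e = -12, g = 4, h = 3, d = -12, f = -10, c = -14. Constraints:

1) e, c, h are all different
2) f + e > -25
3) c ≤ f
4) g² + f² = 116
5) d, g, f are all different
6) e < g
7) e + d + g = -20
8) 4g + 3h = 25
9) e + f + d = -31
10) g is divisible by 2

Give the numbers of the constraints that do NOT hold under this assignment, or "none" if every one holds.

Constraint 9 does not hold.

1) values -12, -14, 3 are pairwise distinct  ✔
2) f + e = -10 + (-12) = -22; -22 > -25  ✔
3) c = -14, f = -10; -14 ≤ -10  ✔
4) g² + f² = 4² + (-10)² = 16 + 100 = 116  ✔
5) values -12, 4, -10 are pairwise distinct  ✔
6) e = -12, g = 4; -12 < 4  ✔
7) e + d + g = -12 + (-12) + 4 = -20  ✔
8) 4g + 3h = 4(4) + 3(3) = 25  ✔
9) e + f + d = -12 + (-10) + (-12) = -34, not -31  ✘
10) 4 / 2 = 2, so 2 divides 4  ✔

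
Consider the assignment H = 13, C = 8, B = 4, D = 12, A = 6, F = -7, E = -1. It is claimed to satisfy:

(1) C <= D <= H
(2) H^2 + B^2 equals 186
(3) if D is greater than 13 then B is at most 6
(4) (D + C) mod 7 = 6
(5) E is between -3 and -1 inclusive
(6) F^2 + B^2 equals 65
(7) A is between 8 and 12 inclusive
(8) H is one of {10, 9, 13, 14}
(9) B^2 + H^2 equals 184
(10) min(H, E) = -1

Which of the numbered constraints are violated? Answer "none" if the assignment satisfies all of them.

(1) values 8 <= 12 <= 13 — holds.
(2) H^2 + B^2 = 13^2 + 4^2 = 169 + 16 = 185, not 186 — fails.
(3) D = 12, not > 13; antecedent false, conditional vacuously true — holds.
(4) D + C = 20; 20 mod 7 = 6 — holds.
(5) E = -1 lies in [-3, -1] — holds.
(6) F^2 + B^2 = (-7)^2 + 4^2 = 49 + 16 = 65 — holds.
(7) A = 6 is outside [8, 12] — fails.
(8) H = 13 is in {10, 9, 13, 14} — holds.
(9) B^2 + H^2 = 4^2 + 13^2 = 16 + 169 = 185, not 184 — fails.
(10) min(13, -1) = -1 — holds.

Constraints 2, 7, and 9 do not hold.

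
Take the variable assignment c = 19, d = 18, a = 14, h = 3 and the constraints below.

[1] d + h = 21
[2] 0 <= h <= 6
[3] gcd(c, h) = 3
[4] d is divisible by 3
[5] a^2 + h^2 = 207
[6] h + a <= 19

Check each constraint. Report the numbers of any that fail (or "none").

[1] d + h = 18 + 3 = 21  ✔
[2] h = 3 lies in [0, 6]  ✔
[3] gcd(19, 3) = 1, not 3  ✘
[4] 18 / 3 = 6, so 3 divides 18  ✔
[5] a^2 + h^2 = 14^2 + 3^2 = 196 + 9 = 205, not 207  ✘
[6] h + a = 3 + 14 = 17; 17 ≤ 19  ✔

Constraints 3, 5 do not hold.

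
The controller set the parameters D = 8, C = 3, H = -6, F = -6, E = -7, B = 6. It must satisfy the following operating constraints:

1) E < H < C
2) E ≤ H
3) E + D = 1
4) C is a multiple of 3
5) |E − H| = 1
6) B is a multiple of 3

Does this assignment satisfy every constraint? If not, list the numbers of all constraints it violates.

All constraints are satisfied.

1) values -7 < -6 < 3  OK
2) E = -7, H = -6; -7 ≤ -6  OK
3) E + D = -7 + 8 = 1  OK
4) 3 / 3 = 1, so 3 divides 3  OK
5) |-7 − (-6)| = 1  OK
6) 6 / 3 = 2, so 3 divides 6  OK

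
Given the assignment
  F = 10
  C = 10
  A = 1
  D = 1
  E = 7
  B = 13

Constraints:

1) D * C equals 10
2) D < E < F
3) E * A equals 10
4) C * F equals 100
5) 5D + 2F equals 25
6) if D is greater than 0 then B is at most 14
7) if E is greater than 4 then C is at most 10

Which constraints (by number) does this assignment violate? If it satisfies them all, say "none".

The assignment fails constraint 3.

1) D * C = 1 * 10 = 10 — satisfied.
2) values 1 < 7 < 10 — satisfied.
3) E * A = 7 * 1 = 7, not 10 — violated.
4) C * F = 10 * 10 = 100 — satisfied.
5) 5D + 2F = 5(1) + 2(10) = 25 — satisfied.
6) D = 1 > 0, so we need B ≤ 14; B = 13 ≤ 14 — satisfied.
7) E = 7 > 4, so we need C ≤ 10; C = 10 ≤ 10 — satisfied.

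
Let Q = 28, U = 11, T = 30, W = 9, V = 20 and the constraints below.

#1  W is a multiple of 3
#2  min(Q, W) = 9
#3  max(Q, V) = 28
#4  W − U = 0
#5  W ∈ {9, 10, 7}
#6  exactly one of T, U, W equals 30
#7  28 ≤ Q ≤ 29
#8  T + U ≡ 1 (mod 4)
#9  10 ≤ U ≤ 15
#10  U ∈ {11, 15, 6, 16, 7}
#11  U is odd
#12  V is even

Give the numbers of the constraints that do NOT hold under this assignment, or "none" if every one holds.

#1 9 / 3 = 3, so 3 divides 9  OK
#2 min(28, 9) = 9  OK
#3 max(28, 20) = 28  OK
#4 W − U = 9 − 11 = -2, not 0  FAIL
#5 W = 9 is in {9, 10, 7}  OK
#6 T=30, U=11, W=9; 1 of them equals 30  OK
#7 Q = 28 lies in [28, 29]  OK
#8 T + U = 41; 41 mod 4 = 1  OK
#9 U = 11 lies in [10, 15]  OK
#10 U = 11 is in {11, 15, 6, 16, 7}  OK
#11 U = 11 is odd  OK
#12 V = 20 is even  OK

Constraint 4 is violated.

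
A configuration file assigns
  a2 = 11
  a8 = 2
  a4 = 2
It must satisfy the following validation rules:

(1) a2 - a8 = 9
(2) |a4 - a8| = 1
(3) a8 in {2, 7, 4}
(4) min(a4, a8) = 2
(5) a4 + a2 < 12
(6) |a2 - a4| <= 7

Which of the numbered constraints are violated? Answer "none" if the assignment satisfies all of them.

(1) a2 - a8 = 11 - 2 = 9 — holds.
(2) |2 - 2| = 0, not 1 — fails.
(3) a8 = 2 is in {2, 7, 4} — holds.
(4) min(2, 2) = 2 — holds.
(5) a4 + a2 = 2 + 11 = 13; 13 ≥ 12, bound 12 not met — fails.
(6) |11 - 2| = 9; 9 > 7, exceeds bound 7 — fails.

Violated: 2, 5, 6.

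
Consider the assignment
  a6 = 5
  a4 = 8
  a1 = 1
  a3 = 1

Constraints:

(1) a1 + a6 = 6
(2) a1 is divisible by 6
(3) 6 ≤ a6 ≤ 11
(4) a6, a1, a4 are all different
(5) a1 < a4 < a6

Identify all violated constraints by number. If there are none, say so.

(1) a1 + a6 = 1 + 5 = 6  OK
(2) 1 = 6×0 + 1, so 6 does not divide 1  FAIL
(3) a6 = 5 is outside [6, 11]  FAIL
(4) values 5, 1, 8 are pairwise distinct  OK
(5) values 1, 8, 5; a4 = 8 is not < a6 = 5  FAIL

The assignment fails constraints 2, 3, and 5.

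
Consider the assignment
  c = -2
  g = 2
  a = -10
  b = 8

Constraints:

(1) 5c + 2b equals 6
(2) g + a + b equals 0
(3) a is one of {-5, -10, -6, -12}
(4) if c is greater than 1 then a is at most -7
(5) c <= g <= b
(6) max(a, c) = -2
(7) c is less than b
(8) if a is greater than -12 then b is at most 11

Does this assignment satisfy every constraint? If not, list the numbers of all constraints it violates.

Yes — all constraints hold.

(1) 5c + 2b = 5(-2) + 2(8) = 6  yes
(2) g + a + b = 2 + (-10) + 8 = 0  yes
(3) a = -10 is in {-5, -10, -6, -12}  yes
(4) c = -2, not > 1; antecedent false, conditional vacuously true  yes
(5) values -2 <= 2 <= 8  yes
(6) max(-10, -2) = -2  yes
(7) c = -2, b = 8; -2 < 8  yes
(8) a = -10 > -12, so we need b ≤ 11; b = 8 ≤ 11  yes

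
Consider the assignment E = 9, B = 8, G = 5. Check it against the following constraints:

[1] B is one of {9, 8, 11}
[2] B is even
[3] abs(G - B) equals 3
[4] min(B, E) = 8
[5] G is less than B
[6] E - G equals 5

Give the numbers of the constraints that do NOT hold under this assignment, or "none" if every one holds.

[1] B = 8 is in {9, 8, 11}  OK
[2] B = 8 is even  OK
[3] abs(5 - 8) = 3  OK
[4] min(8, 9) = 8  OK
[5] G = 5, B = 8; 5 < 8  OK
[6] E - G = 9 - 5 = 4, not 5  FAIL

No — constraint 6 is not satisfied.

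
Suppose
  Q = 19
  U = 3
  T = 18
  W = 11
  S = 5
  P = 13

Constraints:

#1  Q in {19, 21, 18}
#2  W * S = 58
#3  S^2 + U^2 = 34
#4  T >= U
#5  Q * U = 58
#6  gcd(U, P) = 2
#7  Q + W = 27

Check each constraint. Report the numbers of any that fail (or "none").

#1 Q = 19 is in {19, 21, 18}  holds
#2 W * S = 11 * 5 = 55, not 58  fails
#3 S^2 + U^2 = 5^2 + 3^2 = 25 + 9 = 34  holds
#4 T = 18, U = 3; 18 ≥ 3  holds
#5 Q * U = 19 * 3 = 57, not 58  fails
#6 gcd(3, 13) = 1, not 2  fails
#7 Q + W = 19 + 11 = 30, not 27  fails

No — constraints 2, 5, 6, and 7 are not satisfied.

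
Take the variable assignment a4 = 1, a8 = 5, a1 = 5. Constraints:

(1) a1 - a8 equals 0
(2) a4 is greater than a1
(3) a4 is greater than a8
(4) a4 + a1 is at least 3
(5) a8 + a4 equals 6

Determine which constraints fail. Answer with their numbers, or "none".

Constraints 2 and 3 are violated.

(1) a1 - a8 = 5 - 5 = 0 — satisfied.
(2) a4 = 1, a1 = 5; 1 ≤ 5 (want >) — violated.
(3) a4 = 1, a8 = 5; 1 ≤ 5 (want >) — violated.
(4) a4 + a1 = 1 + 5 = 6; 6 ≥ 3 — satisfied.
(5) a8 + a4 = 5 + 1 = 6 — satisfied.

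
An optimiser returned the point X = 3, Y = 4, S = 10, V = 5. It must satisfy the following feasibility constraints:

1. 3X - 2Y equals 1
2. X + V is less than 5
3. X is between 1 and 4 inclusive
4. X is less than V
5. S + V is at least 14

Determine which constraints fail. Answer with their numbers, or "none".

Constraint 2 is violated.

1. 3X - 2Y = 3(3) - 2(4) = 1 — satisfied.
2. X + V = 3 + 5 = 8; 8 ≥ 5, bound 5 not met — violated.
3. X = 3 lies in [1, 4] — satisfied.
4. X = 3, V = 5; 3 < 5 — satisfied.
5. S + V = 10 + 5 = 15; 15 ≥ 14 — satisfied.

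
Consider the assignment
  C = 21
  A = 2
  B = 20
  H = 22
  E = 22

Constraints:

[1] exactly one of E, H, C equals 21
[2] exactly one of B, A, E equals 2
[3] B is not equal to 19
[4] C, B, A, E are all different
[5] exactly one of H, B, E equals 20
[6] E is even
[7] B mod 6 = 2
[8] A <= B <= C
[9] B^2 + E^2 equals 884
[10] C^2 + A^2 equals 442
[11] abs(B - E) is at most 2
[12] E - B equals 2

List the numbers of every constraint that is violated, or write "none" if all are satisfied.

Constraint 10 is violated.

[1] E=22, H=22, C=21; 1 of them equals 21 — holds.
[2] B=20, A=2, E=22; 1 of them equals 2 — holds.
[3] B = 20, and 20 ≠ 19 — holds.
[4] values 21, 20, 2, 22 are pairwise distinct — holds.
[5] H=22, B=20, E=22; 1 of them equals 20 — holds.
[6] E = 22 is even — holds.
[7] 20 mod 6 = 2 — holds.
[8] values 2 <= 20 <= 21 — holds.
[9] B^2 + E^2 = 20^2 + 22^2 = 400 + 484 = 884 — holds.
[10] C^2 + A^2 = 21^2 + 2^2 = 441 + 4 = 445, not 442 — fails.
[11] abs(20 - 22) = 2; 2 ≤ 2 — holds.
[12] E - B = 22 - 20 = 2 — holds.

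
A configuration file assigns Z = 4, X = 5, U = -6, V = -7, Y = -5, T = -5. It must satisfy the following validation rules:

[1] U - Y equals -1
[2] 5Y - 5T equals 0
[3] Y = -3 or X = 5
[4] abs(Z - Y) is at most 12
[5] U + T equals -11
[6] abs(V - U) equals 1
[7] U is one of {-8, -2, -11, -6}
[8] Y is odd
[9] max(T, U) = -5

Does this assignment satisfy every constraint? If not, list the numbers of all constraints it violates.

No violations.

[1] U - Y = -6 - (-5) = -1 — satisfied.
[2] 5Y - 5T = 5(-5) - 5(-5) = 0 — satisfied.
[3] Y = -5 ≠ -3, but X = 5 = 5 (second disjunct) — satisfied.
[4] abs(4 - (-5)) = 9; 9 ≤ 12 — satisfied.
[5] U + T = -6 + (-5) = -11 — satisfied.
[6] abs(-7 - (-6)) = 1 — satisfied.
[7] U = -6 is in {-8, -2, -11, -6} — satisfied.
[8] Y = -5 is odd — satisfied.
[9] max(-5, -6) = -5 — satisfied.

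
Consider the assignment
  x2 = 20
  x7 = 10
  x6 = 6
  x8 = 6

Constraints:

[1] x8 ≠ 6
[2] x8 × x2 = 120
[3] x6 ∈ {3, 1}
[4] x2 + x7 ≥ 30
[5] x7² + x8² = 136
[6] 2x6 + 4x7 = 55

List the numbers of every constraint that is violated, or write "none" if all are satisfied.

Constraints 1, 3, and 6 do not hold.

[1] x8 = 6, but 6 is required to differ — fails.
[2] x8 × x2 = 6 × 20 = 120 — holds.
[3] x6 = 6 is not in {3, 1} — fails.
[4] x2 + x7 = 20 + 10 = 30; 30 ≥ 30 — holds.
[5] x7² + x8² = 10² + 6² = 100 + 36 = 136 — holds.
[6] 2x6 + 4x7 = 2(6) + 4(10) = 52, not 55 — fails.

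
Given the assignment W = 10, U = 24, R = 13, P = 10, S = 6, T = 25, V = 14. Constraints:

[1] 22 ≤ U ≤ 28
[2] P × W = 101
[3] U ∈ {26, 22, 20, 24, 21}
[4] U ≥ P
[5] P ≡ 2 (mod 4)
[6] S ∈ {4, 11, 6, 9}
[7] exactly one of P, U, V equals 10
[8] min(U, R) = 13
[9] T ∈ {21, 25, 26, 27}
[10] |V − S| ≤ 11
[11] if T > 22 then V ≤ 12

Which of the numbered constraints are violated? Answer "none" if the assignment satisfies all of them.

The assignment fails constraints 2 and 11.

[1] U = 24 lies in [22, 28]  holds
[2] P × W = 10 × 10 = 100, not 101  fails
[3] U = 24 is in {26, 22, 20, 24, 21}  holds
[4] U = 24, P = 10; 24 ≥ 10  holds
[5] 10 mod 4 = 2  holds
[6] S = 6 is in {4, 11, 6, 9}  holds
[7] P=10, U=24, V=14; 1 of them equals 10  holds
[8] min(24, 13) = 13  holds
[9] T = 25 is in {21, 25, 26, 27}  holds
[10] |14 − 6| = 8; 8 ≤ 11  holds
[11] T = 25 > 22, so we need V ≤ 12; but V = 14 > 12  fails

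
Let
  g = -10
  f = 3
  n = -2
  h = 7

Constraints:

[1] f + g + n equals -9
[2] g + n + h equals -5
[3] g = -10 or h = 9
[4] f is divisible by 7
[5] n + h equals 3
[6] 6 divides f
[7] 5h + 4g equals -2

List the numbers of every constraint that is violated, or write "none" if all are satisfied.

Constraints 4, 5, 6, 7 are violated.

[1] f + g + n = 3 + (-10) + (-2) = -9  OK
[2] g + n + h = -10 + (-2) + 7 = -5  OK
[3] g = -10 = -10 (first disjunct)  OK
[4] 3 = 7*0 + 3, so 7 does not divide 3  FAIL
[5] n + h = -2 + 7 = 5, not 3  FAIL
[6] 3 = 6*0 + 3, so 6 does not divide 3  FAIL
[7] 5h + 4g = 5(7) + 4(-10) = -5, not -2  FAIL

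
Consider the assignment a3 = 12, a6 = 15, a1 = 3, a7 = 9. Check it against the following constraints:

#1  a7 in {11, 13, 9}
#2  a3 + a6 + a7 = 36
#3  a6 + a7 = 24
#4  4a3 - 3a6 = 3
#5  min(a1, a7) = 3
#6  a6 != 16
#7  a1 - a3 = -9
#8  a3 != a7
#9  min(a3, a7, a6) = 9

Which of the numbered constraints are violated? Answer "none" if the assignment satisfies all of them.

#1 a7 = 9 is in {11, 13, 9} — OK.
#2 a3 + a6 + a7 = 12 + 15 + 9 = 36 — OK.
#3 a6 + a7 = 15 + 9 = 24 — OK.
#4 4a3 - 3a6 = 4(12) - 3(15) = 3 — OK.
#5 min(3, 9) = 3 — OK.
#6 a6 = 15, and 15 ≠ 16 — OK.
#7 a1 - a3 = 3 - 12 = -9 — OK.
#8 a3 = 12, a7 = 9; distinct — OK.
#9 min(12, 9, 15) = 9 — OK.

The assignment satisfies every constraint.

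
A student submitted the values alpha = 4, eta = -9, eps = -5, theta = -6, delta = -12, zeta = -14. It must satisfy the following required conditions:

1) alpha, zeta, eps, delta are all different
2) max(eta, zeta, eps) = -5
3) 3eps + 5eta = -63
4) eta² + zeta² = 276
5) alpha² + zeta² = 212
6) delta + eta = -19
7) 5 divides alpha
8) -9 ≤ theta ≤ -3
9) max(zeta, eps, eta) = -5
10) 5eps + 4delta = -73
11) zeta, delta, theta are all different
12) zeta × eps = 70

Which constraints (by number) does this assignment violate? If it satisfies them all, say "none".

Constraints 3, 4, 6, and 7 are violated.

1) values 4, -14, -5, -12 are pairwise distinct — holds.
2) max(-9, -14, -5) = -5 — holds.
3) 3eps + 5eta = 3(-5) + 5(-9) = -60, not -63 — fails.
4) eta² + zeta² = (-9)² + (-14)² = 81 + 196 = 277, not 276 — fails.
5) alpha² + zeta² = 4² + (-14)² = 16 + 196 = 212 — holds.
6) delta + eta = -12 + (-9) = -21, not -19 — fails.
7) 4 = 5×0 + 4, so 5 does not divide 4 — fails.
8) theta = -6 lies in [-9, -3] — holds.
9) max(-14, -5, -9) = -5 — holds.
10) 5eps + 4delta = 5(-5) + 4(-12) = -73 — holds.
11) values -14, -12, -6 are pairwise distinct — holds.
12) zeta × eps = -14 × (-5) = 70 — holds.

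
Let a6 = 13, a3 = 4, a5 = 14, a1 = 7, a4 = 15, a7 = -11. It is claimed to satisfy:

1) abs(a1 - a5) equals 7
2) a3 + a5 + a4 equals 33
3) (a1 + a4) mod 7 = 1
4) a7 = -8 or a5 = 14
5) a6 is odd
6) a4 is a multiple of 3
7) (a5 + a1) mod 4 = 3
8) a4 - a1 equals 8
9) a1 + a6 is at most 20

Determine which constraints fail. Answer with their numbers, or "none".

The assignment fails constraint 7.

1) abs(7 - 14) = 7 — holds.
2) a3 + a5 + a4 = 4 + 14 + 15 = 33 — holds.
3) a1 + a4 = 22; 22 mod 7 = 1 — holds.
4) a7 = -11 ≠ -8, but a5 = 14 = 14 (second disjunct) — holds.
5) a6 = 13 is odd — holds.
6) 15 / 3 = 5, so 3 divides 15 — holds.
7) a5 + a1 = 21; 21 mod 4 = 1, not 3 — fails.
8) a4 - a1 = 15 - 7 = 8 — holds.
9) a1 + a6 = 7 + 13 = 20; 20 ≤ 20 — holds.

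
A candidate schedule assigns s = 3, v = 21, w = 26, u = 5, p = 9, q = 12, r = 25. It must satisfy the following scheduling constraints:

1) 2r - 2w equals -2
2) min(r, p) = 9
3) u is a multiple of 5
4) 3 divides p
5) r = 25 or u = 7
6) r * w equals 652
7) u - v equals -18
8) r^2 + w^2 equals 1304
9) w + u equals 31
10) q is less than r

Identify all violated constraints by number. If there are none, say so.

Constraints 6, 7, and 8 are violated.

1) 2r - 2w = 2(25) - 2(26) = -2 — satisfied.
2) min(25, 9) = 9 — satisfied.
3) 5 / 5 = 1, so 5 divides 5 — satisfied.
4) 9 / 3 = 3, so 3 divides 9 — satisfied.
5) r = 25 = 25 (first disjunct) — satisfied.
6) r * w = 25 * 26 = 650, not 652 — violated.
7) u - v = 5 - 21 = -16, not -18 — violated.
8) r^2 + w^2 = 25^2 + 26^2 = 625 + 676 = 1301, not 1304 — violated.
9) w + u = 26 + 5 = 31 — satisfied.
10) q = 12, r = 25; 12 < 25 — satisfied.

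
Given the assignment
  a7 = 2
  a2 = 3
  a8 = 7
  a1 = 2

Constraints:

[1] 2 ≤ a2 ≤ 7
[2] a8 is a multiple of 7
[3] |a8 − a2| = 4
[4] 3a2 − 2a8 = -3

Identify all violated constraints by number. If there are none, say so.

[1] a2 = 3 lies in [2, 7] — OK.
[2] 7 / 7 = 1, so 7 divides 7 — OK.
[3] |7 − 3| = 4 — OK.
[4] 3a2 − 2a8 = 3(3) − 2(7) = -5, not -3 — violated.

Constraint 4 is violated.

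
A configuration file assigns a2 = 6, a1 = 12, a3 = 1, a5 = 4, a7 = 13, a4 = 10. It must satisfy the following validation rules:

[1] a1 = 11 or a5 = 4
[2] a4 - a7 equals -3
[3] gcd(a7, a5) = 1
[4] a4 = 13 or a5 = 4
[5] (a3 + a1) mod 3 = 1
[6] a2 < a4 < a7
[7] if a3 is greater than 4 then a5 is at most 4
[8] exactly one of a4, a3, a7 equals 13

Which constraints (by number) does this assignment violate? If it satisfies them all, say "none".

[1] a1 = 12 ≠ 11, but a5 = 4 = 4 (second disjunct)  ✓
[2] a4 - a7 = 10 - 13 = -3  ✓
[3] gcd(13, 4) = 1  ✓
[4] a4 = 10 ≠ 13, but a5 = 4 = 4 (second disjunct)  ✓
[5] a3 + a1 = 13; 13 mod 3 = 1  ✓
[6] values 6 < 10 < 13  ✓
[7] a3 = 1, not > 4; antecedent false, conditional vacuously true  ✓
[8] a4=10, a3=1, a7=13; 1 of them equals 13  ✓

No violations.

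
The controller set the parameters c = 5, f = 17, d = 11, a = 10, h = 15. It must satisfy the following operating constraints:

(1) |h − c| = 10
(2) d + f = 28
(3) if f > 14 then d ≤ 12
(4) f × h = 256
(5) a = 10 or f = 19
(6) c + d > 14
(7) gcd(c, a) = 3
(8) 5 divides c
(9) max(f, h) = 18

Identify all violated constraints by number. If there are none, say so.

(1) |15 − 5| = 10 — holds.
(2) d + f = 11 + 17 = 28 — holds.
(3) f = 17 > 14, so we need d ≤ 12; d = 11 ≤ 12 — holds.
(4) f × h = 17 × 15 = 255, not 256 — does not hold.
(5) a = 10 = 10 (first disjunct) — holds.
(6) c + d = 5 + 11 = 16; 16 > 14 — holds.
(7) gcd(5, 10) = 5, not 3 — does not hold.
(8) 5 / 5 = 1, so 5 divides 5 — holds.
(9) max(17, 15) = 17, not 18 — does not hold.

No — constraints 4, 7, 9 are not satisfied.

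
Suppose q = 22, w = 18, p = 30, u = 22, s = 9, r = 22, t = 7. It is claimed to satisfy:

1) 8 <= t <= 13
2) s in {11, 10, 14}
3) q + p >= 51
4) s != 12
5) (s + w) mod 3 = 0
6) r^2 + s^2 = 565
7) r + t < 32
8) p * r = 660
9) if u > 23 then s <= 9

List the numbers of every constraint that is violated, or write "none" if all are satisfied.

1) t = 7 is outside [8, 13]  no
2) s = 9 is not in {11, 10, 14}  no
3) q + p = 22 + 30 = 52; 52 ≥ 51  yes
4) s = 9, and 9 ≠ 12  yes
5) s + w = 27; 27 mod 3 = 0  yes
6) r^2 + s^2 = 22^2 + 9^2 = 484 + 81 = 565  yes
7) r + t = 22 + 7 = 29; 29 < 32  yes
8) p * r = 30 * 22 = 660  yes
9) u = 22, not > 23; antecedent false, conditional vacuously true  yes

Constraints 1, 2 are violated.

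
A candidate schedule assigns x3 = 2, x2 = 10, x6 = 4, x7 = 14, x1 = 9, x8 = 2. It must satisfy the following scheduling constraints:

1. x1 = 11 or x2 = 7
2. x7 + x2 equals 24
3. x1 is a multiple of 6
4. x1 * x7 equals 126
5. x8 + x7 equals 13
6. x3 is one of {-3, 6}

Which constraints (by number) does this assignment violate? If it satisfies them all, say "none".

1. x1 = 9 ≠ 11 and x2 = 10 ≠ 7; both disjuncts false — violated.
2. x7 + x2 = 14 + 10 = 24 — OK.
3. 9 = 6*1 + 3, so 6 does not divide 9 — violated.
4. x1 * x7 = 9 * 14 = 126 — OK.
5. x8 + x7 = 2 + 14 = 16, not 13 — violated.
6. x3 = 2 is not in {-3, 6} — violated.

No — constraints 1, 3, 5, and 6 are not satisfied.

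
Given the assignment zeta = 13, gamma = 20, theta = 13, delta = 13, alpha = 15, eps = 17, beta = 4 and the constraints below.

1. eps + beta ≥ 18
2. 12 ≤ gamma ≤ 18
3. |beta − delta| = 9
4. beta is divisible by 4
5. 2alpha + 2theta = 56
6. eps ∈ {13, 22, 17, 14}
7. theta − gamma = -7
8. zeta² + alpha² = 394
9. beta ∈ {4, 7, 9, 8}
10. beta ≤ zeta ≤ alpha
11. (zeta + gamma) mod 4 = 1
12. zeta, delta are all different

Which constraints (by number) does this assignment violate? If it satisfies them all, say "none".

1. eps + beta = 17 + 4 = 21; 21 ≥ 18  holds
2. gamma = 20 is outside [12, 18]  fails
3. |4 − 13| = 9  holds
4. 4 / 4 = 1, so 4 divides 4  holds
5. 2alpha + 2theta = 2(15) + 2(13) = 56  holds
6. eps = 17 is in {13, 22, 17, 14}  holds
7. theta − gamma = 13 − 20 = -7  holds
8. zeta² + alpha² = 13² + 15² = 169 + 225 = 394  holds
9. beta = 4 is in {4, 7, 9, 8}  holds
10. values 4 ≤ 13 ≤ 15  holds
11. zeta + gamma = 33; 33 mod 4 = 1  holds
12. zeta = delta = 13, not all different  fails

Constraints 2, 12 are violated.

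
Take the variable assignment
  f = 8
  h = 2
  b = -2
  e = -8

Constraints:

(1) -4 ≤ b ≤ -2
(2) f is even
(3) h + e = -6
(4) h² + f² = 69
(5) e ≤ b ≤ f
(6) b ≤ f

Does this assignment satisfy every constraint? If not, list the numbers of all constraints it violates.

Violated: 4.

(1) b = -2 lies in [-4, -2] — holds.
(2) f = 8 is even — holds.
(3) h + e = 2 + (-8) = -6 — holds.
(4) h² + f² = 2² + 8² = 4 + 64 = 68, not 69 — fails.
(5) values -8 ≤ -2 ≤ 8 — holds.
(6) b = -2, f = 8; -2 ≤ 8 — holds.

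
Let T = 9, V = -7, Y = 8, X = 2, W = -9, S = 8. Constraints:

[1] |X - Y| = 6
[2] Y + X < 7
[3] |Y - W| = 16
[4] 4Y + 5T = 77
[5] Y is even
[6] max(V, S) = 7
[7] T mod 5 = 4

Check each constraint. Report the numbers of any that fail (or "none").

[1] |2 - 8| = 6  OK
[2] Y + X = 8 + 2 = 10; 10 ≥ 7, bound 7 not met  FAIL
[3] |8 - (-9)| = 17, not 16  FAIL
[4] 4Y + 5T = 4(8) + 5(9) = 77  OK
[5] Y = 8 is even  OK
[6] max(-7, 8) = 8, not 7  FAIL
[7] 9 mod 5 = 4  OK

Constraints 2, 3, and 6 do not hold.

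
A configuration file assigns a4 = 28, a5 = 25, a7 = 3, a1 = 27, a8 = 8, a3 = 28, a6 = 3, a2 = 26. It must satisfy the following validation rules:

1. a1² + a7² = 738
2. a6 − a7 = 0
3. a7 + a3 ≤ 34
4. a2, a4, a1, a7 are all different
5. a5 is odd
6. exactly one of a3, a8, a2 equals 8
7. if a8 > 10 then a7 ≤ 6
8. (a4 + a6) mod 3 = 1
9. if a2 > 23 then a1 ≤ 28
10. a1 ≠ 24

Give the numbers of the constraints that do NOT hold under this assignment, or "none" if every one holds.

All constraints are satisfied.

1. a1² + a7² = 27² + 3² = 729 + 9 = 738 — OK.
2. a6 − a7 = 3 − 3 = 0 — OK.
3. a7 + a3 = 3 + 28 = 31; 31 ≤ 34 — OK.
4. values 26, 28, 27, 3 are pairwise distinct — OK.
5. a5 = 25 is odd — OK.
6. a3=28, a8=8, a2=26; 1 of them equals 8 — OK.
7. a8 = 8, not > 10; antecedent false, conditional vacuously true — OK.
8. a4 + a6 = 31; 31 mod 3 = 1 — OK.
9. a2 = 26 > 23, so we need a1 ≤ 28; a1 = 27 ≤ 28 — OK.
10. a1 = 27, and 27 ≠ 24 — OK.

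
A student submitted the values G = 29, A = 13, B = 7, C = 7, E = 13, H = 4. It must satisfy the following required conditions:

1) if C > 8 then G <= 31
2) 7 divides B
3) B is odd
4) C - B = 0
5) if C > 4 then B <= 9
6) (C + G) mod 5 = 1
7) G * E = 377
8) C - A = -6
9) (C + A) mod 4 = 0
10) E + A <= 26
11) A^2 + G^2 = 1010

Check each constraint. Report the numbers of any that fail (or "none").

1) C = 7, not > 8; antecedent false, conditional vacuously true  ✔
2) 7 / 7 = 1, so 7 divides 7  ✔
3) B = 7 is odd  ✔
4) C - B = 7 - 7 = 0  ✔
5) C = 7 > 4, so we need B ≤ 9; B = 7 ≤ 9  ✔
6) C + G = 36; 36 mod 5 = 1  ✔
7) G * E = 29 * 13 = 377  ✔
8) C - A = 7 - 13 = -6  ✔
9) C + A = 20; 20 mod 4 = 0  ✔
10) E + A = 13 + 13 = 26; 26 ≤ 26  ✔
11) A^2 + G^2 = 13^2 + 29^2 = 169 + 841 = 1010  ✔

All constraints are satisfied.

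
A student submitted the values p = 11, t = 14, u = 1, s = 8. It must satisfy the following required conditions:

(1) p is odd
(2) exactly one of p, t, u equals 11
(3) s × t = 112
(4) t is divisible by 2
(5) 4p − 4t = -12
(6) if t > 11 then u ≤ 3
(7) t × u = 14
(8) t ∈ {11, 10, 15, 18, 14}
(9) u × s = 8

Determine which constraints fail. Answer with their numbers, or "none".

All constraints are satisfied.

(1) p = 11 is odd  yes
(2) p=11, t=14, u=1; 1 of them equals 11  yes
(3) s × t = 8 × 14 = 112  yes
(4) 14 / 2 = 7, so 2 divides 14  yes
(5) 4p − 4t = 4(11) − 4(14) = -12  yes
(6) t = 14 > 11, so we need u ≤ 3; u = 1 ≤ 3  yes
(7) t × u = 14 × 1 = 14  yes
(8) t = 14 is in {11, 10, 15, 18, 14}  yes
(9) u × s = 1 × 8 = 8  yes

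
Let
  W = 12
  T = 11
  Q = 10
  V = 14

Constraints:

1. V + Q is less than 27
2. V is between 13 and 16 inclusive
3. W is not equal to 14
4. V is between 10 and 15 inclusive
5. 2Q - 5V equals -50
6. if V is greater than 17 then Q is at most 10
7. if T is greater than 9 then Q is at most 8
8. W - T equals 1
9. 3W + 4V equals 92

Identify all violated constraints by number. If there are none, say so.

1. V + Q = 14 + 10 = 24; 24 < 27 — satisfied.
2. V = 14 lies in [13, 16] — satisfied.
3. W = 12, and 12 ≠ 14 — satisfied.
4. V = 14 lies in [10, 15] — satisfied.
5. 2Q - 5V = 2(10) - 5(14) = -50 — satisfied.
6. V = 14, not > 17; antecedent false, conditional vacuously true — satisfied.
7. T = 11 > 9, so we need Q ≤ 8; but Q = 10 > 8 — violated.
8. W - T = 12 - 11 = 1 — satisfied.
9. 3W + 4V = 3(12) + 4(14) = 92 — satisfied.

Violated: 7.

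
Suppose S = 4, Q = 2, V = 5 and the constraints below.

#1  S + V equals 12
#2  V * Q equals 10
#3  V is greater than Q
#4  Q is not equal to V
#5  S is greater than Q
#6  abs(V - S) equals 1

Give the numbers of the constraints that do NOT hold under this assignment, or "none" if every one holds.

#1 S + V = 4 + 5 = 9, not 12  FAIL
#2 V * Q = 5 * 2 = 10  OK
#3 V = 5, Q = 2; 5 > 2  OK
#4 Q = 2, V = 5; distinct  OK
#5 S = 4, Q = 2; 4 > 2  OK
#6 abs(5 - 4) = 1  OK

The assignment fails constraint 1.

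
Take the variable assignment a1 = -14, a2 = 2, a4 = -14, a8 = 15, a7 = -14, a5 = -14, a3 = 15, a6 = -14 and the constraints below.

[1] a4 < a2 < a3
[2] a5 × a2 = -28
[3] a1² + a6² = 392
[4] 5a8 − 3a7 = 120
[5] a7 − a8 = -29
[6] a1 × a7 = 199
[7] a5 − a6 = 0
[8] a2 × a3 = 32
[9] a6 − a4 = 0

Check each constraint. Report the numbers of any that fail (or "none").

Constraints 4, 6, 8 do not hold.

[1] values -14 < 2 < 15 — OK.
[2] a5 × a2 = -14 × 2 = -28 — OK.
[3] a1² + a6² = (-14)² + (-14)² = 196 + 196 = 392 — OK.
[4] 5a8 − 3a7 = 5(15) − 3(-14) = 117, not 120 — violated.
[5] a7 − a8 = -14 − 15 = -29 — OK.
[6] a1 × a7 = -14 × (-14) = 196, not 199 — violated.
[7] a5 − a6 = -14 − (-14) = 0 — OK.
[8] a2 × a3 = 2 × 15 = 30, not 32 — violated.
[9] a6 − a4 = -14 − (-14) = 0 — OK.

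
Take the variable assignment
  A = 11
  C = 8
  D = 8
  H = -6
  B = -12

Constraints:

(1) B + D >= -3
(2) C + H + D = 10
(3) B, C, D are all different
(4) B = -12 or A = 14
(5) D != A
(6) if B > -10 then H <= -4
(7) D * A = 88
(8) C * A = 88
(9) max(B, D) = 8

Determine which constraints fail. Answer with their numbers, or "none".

Constraints 1 and 3 are violated.

(1) B + D = -12 + 8 = -4; -4 < -3, bound -3 not met — violated.
(2) C + H + D = 8 + (-6) + 8 = 10 — OK.
(3) C = D = 8, not all different — violated.
(4) B = -12 = -12 (first disjunct) — OK.
(5) D = 8, A = 11; distinct — OK.
(6) B = -12, not > -10; antecedent false, conditional vacuously true — OK.
(7) D * A = 8 * 11 = 88 — OK.
(8) C * A = 8 * 11 = 88 — OK.
(9) max(-12, 8) = 8 — OK.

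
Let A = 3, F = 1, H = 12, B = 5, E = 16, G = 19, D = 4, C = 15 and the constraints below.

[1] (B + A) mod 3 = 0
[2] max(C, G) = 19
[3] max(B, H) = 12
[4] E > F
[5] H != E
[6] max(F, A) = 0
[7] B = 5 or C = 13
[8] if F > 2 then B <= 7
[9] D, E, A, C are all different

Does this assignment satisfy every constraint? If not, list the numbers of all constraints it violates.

[1] B + A = 8; 8 mod 3 = 2, not 0 — fails.
[2] max(15, 19) = 19 — holds.
[3] max(5, 12) = 12 — holds.
[4] E = 16, F = 1; 16 > 1 — holds.
[5] H = 12, E = 16; distinct — holds.
[6] max(1, 3) = 3, not 0 — fails.
[7] B = 5 = 5 (first disjunct) — holds.
[8] F = 1, not > 2; antecedent false, conditional vacuously true — holds.
[9] values 4, 16, 3, 15 are pairwise distinct — holds.

The assignment fails constraints 1 and 6.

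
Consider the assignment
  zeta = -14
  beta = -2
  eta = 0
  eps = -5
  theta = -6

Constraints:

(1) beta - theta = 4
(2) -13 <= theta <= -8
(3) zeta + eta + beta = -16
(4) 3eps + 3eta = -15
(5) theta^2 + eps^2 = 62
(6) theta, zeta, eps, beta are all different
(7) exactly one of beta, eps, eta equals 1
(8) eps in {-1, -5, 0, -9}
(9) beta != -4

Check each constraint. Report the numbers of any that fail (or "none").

(1) beta - theta = -2 - (-6) = 4  true
(2) theta = -6 is outside [-13, -8]  false
(3) zeta + eta + beta = -14 + 0 + (-2) = -16  true
(4) 3eps + 3eta = 3(-5) + 3(0) = -15  true
(5) theta^2 + eps^2 = (-6)^2 + (-5)^2 = 36 + 25 = 61, not 62  false
(6) values -6, -14, -5, -2 are pairwise distinct  true
(7) beta=-2, eps=-5, eta=0; 0 of them equal 1, not exactly one  false
(8) eps = -5 is in {-1, -5, 0, -9}  true
(9) beta = -2, and -2 ≠ -4  true

Violated: 2, 5, and 7.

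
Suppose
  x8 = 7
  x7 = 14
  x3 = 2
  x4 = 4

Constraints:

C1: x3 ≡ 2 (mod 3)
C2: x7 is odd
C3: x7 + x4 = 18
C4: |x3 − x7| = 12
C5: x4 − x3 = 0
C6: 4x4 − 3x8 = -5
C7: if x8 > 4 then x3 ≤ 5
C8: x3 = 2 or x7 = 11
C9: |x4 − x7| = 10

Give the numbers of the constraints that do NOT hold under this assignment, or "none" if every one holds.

C1: 2 mod 3 = 2  OK
C2: x7 = 14 is even  FAIL
C3: x7 + x4 = 14 + 4 = 18  OK
C4: |2 − 14| = 12  OK
C5: x4 − x3 = 4 − 2 = 2, not 0  FAIL
C6: 4x4 − 3x8 = 4(4) − 3(7) = -5  OK
C7: x8 = 7 > 4, so we need x3 ≤ 5; x3 = 2 ≤ 5  OK
C8: x3 = 2 = 2 (first disjunct)  OK
C9: |4 − 14| = 10  OK

No — constraints 2, 5 are not satisfied.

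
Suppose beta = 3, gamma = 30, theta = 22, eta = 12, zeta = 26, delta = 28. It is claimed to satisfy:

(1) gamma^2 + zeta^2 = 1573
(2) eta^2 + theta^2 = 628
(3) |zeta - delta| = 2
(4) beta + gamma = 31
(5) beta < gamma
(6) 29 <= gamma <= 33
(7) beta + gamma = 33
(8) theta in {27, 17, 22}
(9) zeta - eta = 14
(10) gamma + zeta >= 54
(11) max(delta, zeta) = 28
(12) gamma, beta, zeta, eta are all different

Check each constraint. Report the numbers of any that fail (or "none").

The assignment fails constraints 1, 4.

(1) gamma^2 + zeta^2 = 30^2 + 26^2 = 900 + 676 = 1576, not 1573 — violated.
(2) eta^2 + theta^2 = 12^2 + 22^2 = 144 + 484 = 628 — satisfied.
(3) |26 - 28| = 2 — satisfied.
(4) beta + gamma = 3 + 30 = 33, not 31 — violated.
(5) beta = 3, gamma = 30; 3 < 30 — satisfied.
(6) gamma = 30 lies in [29, 33] — satisfied.
(7) beta + gamma = 3 + 30 = 33 — satisfied.
(8) theta = 22 is in {27, 17, 22} — satisfied.
(9) zeta - eta = 26 - 12 = 14 — satisfied.
(10) gamma + zeta = 30 + 26 = 56; 56 ≥ 54 — satisfied.
(11) max(28, 26) = 28 — satisfied.
(12) values 30, 3, 26, 12 are pairwise distinct — satisfied.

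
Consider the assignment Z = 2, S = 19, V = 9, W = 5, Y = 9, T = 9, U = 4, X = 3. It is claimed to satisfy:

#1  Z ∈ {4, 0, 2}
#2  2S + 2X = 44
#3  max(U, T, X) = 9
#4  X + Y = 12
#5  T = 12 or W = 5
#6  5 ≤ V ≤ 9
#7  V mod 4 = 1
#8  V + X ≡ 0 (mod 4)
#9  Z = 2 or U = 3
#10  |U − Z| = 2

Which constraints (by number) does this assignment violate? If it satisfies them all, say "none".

All constraints are satisfied.

#1 Z = 2 is in {4, 0, 2} — satisfied.
#2 2S + 2X = 2(19) + 2(3) = 44 — satisfied.
#3 max(4, 9, 3) = 9 — satisfied.
#4 X + Y = 3 + 9 = 12 — satisfied.
#5 T = 9 ≠ 12, but W = 5 = 5 (second disjunct) — satisfied.
#6 V = 9 lies in [5, 9] — satisfied.
#7 9 mod 4 = 1 — satisfied.
#8 V + X = 12; 12 mod 4 = 0 — satisfied.
#9 Z = 2 = 2 (first disjunct) — satisfied.
#10 |4 − 2| = 2 — satisfied.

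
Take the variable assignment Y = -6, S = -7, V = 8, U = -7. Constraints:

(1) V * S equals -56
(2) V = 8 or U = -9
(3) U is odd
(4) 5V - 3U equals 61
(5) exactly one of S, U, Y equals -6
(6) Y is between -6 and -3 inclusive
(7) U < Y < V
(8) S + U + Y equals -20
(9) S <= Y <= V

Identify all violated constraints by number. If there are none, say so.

None — every constraint holds.

(1) V * S = 8 * (-7) = -56 — holds.
(2) V = 8 = 8 (first disjunct) — holds.
(3) U = -7 is odd — holds.
(4) 5V - 3U = 5(8) - 3(-7) = 61 — holds.
(5) S=-7, U=-7, Y=-6; 1 of them equals -6 — holds.
(6) Y = -6 lies in [-6, -3] — holds.
(7) values -7 < -6 < 8 — holds.
(8) S + U + Y = -7 + (-7) + (-6) = -20 — holds.
(9) values -7 <= -6 <= 8 — holds.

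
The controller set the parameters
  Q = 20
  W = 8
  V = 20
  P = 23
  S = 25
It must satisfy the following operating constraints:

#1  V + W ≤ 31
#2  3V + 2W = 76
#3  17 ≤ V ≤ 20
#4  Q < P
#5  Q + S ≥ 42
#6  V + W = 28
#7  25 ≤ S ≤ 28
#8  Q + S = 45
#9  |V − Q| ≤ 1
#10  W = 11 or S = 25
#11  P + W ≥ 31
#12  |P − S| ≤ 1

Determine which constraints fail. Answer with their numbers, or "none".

#1 V + W = 20 + 8 = 28; 28 ≤ 31  holds
#2 3V + 2W = 3(20) + 2(8) = 76  holds
#3 V = 20 lies in [17, 20]  holds
#4 Q = 20, P = 23; 20 < 23  holds
#5 Q + S = 20 + 25 = 45; 45 ≥ 42  holds
#6 V + W = 20 + 8 = 28  holds
#7 S = 25 lies in [25, 28]  holds
#8 Q + S = 20 + 25 = 45  holds
#9 |20 − 20| = 0; 0 ≤ 1  holds
#10 W = 8 ≠ 11, but S = 25 = 25 (second disjunct)  holds
#11 P + W = 23 + 8 = 31; 31 ≥ 31  holds
#12 |23 − 25| = 2; 2 > 1, exceeds bound 1  fails

The assignment fails constraint 12.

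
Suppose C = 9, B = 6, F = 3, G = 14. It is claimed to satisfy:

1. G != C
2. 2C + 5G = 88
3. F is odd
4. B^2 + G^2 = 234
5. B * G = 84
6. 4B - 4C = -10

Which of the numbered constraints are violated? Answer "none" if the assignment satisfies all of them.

1. G = 14, C = 9; distinct — satisfied.
2. 2C + 5G = 2(9) + 5(14) = 88 — satisfied.
3. F = 3 is odd — satisfied.
4. B^2 + G^2 = 6^2 + 14^2 = 36 + 196 = 232, not 234 — violated.
5. B * G = 6 * 14 = 84 — satisfied.
6. 4B - 4C = 4(6) - 4(9) = -12, not -10 — violated.

No — constraints 4, 6 are not satisfied.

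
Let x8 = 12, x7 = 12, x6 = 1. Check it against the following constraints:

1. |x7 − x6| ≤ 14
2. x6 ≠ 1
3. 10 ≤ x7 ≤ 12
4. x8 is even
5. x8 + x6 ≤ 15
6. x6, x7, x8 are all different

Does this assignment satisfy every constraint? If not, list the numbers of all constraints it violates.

Violated: 2 and 6.

1. |12 − 1| = 11; 11 ≤ 14 — OK.
2. x6 = 1, but 1 is required to differ — violated.
3. x7 = 12 lies in [10, 12] — OK.
4. x8 = 12 is even — OK.
5. x8 + x6 = 12 + 1 = 13; 13 ≤ 15 — OK.
6. x7 = x8 = 12, not all different — violated.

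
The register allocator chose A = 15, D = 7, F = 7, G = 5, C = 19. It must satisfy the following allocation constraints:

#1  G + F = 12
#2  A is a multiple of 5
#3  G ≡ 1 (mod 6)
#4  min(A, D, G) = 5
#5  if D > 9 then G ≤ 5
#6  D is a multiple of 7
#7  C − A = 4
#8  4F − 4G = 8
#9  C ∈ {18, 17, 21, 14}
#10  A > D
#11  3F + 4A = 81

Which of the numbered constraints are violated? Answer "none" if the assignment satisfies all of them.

#1 G + F = 5 + 7 = 12  ✔
#2 15 / 5 = 3, so 5 divides 15  ✔
#3 5 mod 6 = 5, not 1  ✘
#4 min(15, 7, 5) = 5  ✔
#5 D = 7, not > 9; antecedent false, conditional vacuously true  ✔
#6 7 / 7 = 1, so 7 divides 7  ✔
#7 C − A = 19 − 15 = 4  ✔
#8 4F − 4G = 4(7) − 4(5) = 8  ✔
#9 C = 19 is not in {18, 17, 21, 14}  ✘
#10 A = 15, D = 7; 15 > 7  ✔
#11 3F + 4A = 3(7) + 4(15) = 81  ✔

The assignment fails constraints 3 and 9.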